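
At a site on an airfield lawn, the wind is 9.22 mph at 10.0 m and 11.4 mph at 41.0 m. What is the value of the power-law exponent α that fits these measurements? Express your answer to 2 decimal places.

α ≈ 0.15

Power law: V₂/V₁ = (z₂/z₁)^α ⇒ α = ln(V₂/V₁) / ln(z₂/z₁)
α = ln(11.4/9.22) / ln(41.0/10.0) = ln(1.2364) / ln(4.1000)
  = 0.21224 / 1.41099 = 0.15042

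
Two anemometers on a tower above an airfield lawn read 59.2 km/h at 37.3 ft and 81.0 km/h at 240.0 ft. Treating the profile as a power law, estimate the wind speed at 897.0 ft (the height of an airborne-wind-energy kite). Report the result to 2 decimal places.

101.14 km/h

First find α: α = ln(V₂/V₁)/ln(z₂/z₁) = ln(81.0/59.2)/ln(240.0/37.3) = 0.31353/1.86165 = 0.1684
Extrapolate from 240.0 ft to 897.0 ft: V₃ = 81.0 × (897.0/240.0)^0.1684 = 81.0 × 1.2486 = 101.1383 km/h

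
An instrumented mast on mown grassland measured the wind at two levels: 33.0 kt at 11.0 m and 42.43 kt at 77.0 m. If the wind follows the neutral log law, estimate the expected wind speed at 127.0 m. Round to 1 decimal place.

Log law: V ∝ ln(z/z₀). From the pair, with r = V₁/V₂ = 0.77775,
ln z₀ = (ln z₁ − r·ln z₂)/(1 − r) = (2.3979 − 0.77775×4.3438)/0.22225 = -4.4118 → z₀ = 0.01213 m
V₃ = V₁ · ln(z₃/z₀)/ln(z₁/z₀) = 33.0 × 9.2559/6.8097 = 44.8549 kt

44.9 kt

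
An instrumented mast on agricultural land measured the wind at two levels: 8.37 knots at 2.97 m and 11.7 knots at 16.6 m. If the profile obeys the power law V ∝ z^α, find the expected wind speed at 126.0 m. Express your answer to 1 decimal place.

17.4 knots

First find α: α = ln(V₂/V₁)/ln(z₂/z₁) = ln(11.7/8.37)/ln(16.6/2.97) = 0.33493/1.72084 = 0.1946
Extrapolate from 16.6 m to 126.0 m: V₃ = 11.7 × (126.0/16.6)^0.1946 = 11.7 × 1.4836 = 17.3586 knots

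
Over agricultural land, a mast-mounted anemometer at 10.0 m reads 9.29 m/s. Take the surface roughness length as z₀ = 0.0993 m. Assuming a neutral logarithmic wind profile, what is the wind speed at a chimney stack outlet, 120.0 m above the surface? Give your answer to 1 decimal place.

14.3 m/s

Log law: V(z) ∝ ln(z/z₀), so V₂/V₁ = ln(z₂/z₀) / ln(z₁/z₀).
ln(120.0/0.0993) = 7.0971, ln(10.0/0.0993) = 4.6122
V₂ = 9.29 × 7.0971/4.6122 = 9.29 × 1.5388 = 14.2952 m/s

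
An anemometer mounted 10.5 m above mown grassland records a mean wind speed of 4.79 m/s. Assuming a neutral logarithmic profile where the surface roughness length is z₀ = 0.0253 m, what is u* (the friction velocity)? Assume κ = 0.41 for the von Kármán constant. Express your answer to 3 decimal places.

Log law: V(z) = (u*/κ) · ln(z/z₀) ⇒ u* = κ · V / ln(z/z₀)
u* = 0.41 × 4.79 / ln(10.5/0.0253) = 0.41 × 4.79 / 6.0283
   = 1.9639 / 6.0283 = 0.3258 m/s

u* ≈ 0.326 m/s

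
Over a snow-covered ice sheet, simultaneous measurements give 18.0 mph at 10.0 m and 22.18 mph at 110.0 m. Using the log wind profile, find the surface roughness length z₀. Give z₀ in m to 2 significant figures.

z₀ ≈ 0.00033 m

Log law: V(z) ∝ ln(z/z₀). With r = V₁/V₂ = 18.0/22.18 = 0.81154,
r · ln(z₂/z₀) = ln(z₁/z₀) ⇒ ln z₀ = (ln z₁ − r·ln z₂)/(1 − r)
ln z₀ = (2.30259 − 0.81154×4.70048) / 0.18846 = -8.0233
z₀ = exp(-8.0233) = 0.0003277 m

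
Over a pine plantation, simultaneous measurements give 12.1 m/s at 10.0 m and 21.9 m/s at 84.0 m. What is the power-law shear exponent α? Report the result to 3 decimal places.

Power law: V₂/V₁ = (z₂/z₁)^α ⇒ α = ln(V₂/V₁) / ln(z₂/z₁)
α = ln(21.9/12.1) / ln(84.0/10.0) = ln(1.8099) / ln(8.4000)
  = 0.59328 / 2.12823 = 0.27877

α ≈ 0.279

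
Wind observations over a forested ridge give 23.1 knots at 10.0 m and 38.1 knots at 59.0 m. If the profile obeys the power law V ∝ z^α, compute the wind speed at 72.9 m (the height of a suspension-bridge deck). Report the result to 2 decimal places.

40.44 knots

First find α: α = ln(V₂/V₁)/ln(z₂/z₁) = ln(38.1/23.1)/ln(59.0/10.0) = 0.50038/1.77495 = 0.2819
Extrapolate from 59.0 m to 72.9 m: V₃ = 38.1 × (72.9/59.0)^0.2819 = 38.1 × 1.0615 = 40.4414 knots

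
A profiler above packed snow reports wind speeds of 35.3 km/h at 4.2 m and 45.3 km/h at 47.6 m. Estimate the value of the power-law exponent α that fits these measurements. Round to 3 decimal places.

Power law: V₂/V₁ = (z₂/z₁)^α ⇒ α = ln(V₂/V₁) / ln(z₂/z₁)
α = ln(45.3/35.3) / ln(47.6/4.2) = ln(1.2833) / ln(11.3333)
  = 0.24942 / 2.42775 = 0.10274

α ≈ 0.103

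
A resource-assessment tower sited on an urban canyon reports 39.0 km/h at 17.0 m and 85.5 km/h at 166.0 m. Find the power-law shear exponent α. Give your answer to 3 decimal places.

α ≈ 0.344

Power law: V₂/V₁ = (z₂/z₁)^α ⇒ α = ln(V₂/V₁) / ln(z₂/z₁)
α = ln(85.5/39.0) / ln(166.0/17.0) = ln(2.1923) / ln(9.7647)
  = 0.78495 / 2.27877 = 0.34446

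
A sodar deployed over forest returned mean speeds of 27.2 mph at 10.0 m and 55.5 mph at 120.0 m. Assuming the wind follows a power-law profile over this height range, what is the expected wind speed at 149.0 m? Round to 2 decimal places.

59.06 mph

First find α: α = ln(V₂/V₁)/ln(z₂/z₁) = ln(55.5/27.2)/ln(120.0/10.0) = 0.71317/2.48491 = 0.2870
Extrapolate from 120.0 m to 149.0 m: V₃ = 55.5 × (149.0/120.0)^0.2870 = 55.5 × 1.0641 = 59.0571 mph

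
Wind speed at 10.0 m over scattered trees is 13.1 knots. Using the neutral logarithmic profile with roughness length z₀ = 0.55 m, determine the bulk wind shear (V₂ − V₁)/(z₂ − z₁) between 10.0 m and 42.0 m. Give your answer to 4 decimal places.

0.2026 knots/m

Log law: V₂ = V₁ · ln(z₂/z₀)/ln(z₁/z₀) = 13.1 × 4.3355/2.9004 = 19.5817 knots
ΔV/Δz = (19.5817 − 13.1)/(42.0 − 10.0) = 6.4817/32.0000 = 0.20255 knots/m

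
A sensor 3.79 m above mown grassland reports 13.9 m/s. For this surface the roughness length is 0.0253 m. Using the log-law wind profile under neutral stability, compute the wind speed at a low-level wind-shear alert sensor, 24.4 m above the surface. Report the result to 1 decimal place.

Log law: V(z) ∝ ln(z/z₀), so V₂/V₁ = ln(z₂/z₀) / ln(z₁/z₀).
ln(24.4/0.0253) = 6.8715, ln(3.79/0.0253) = 5.0093
V₂ = 13.9 × 6.8715/5.0093 = 13.9 × 1.3718 = 19.0673 m/s

19.1 m/s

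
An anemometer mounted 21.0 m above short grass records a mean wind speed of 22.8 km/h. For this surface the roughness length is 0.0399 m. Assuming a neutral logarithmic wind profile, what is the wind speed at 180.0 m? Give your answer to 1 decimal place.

Log law: V(z) ∝ ln(z/z₀), so V₂/V₁ = ln(z₂/z₀) / ln(z₁/z₀).
ln(180.0/0.0399) = 8.4143, ln(21.0/0.0399) = 6.2659
V₂ = 22.8 × 8.4143/6.2659 = 22.8 × 1.3429 = 30.6176 km/h

30.6 km/h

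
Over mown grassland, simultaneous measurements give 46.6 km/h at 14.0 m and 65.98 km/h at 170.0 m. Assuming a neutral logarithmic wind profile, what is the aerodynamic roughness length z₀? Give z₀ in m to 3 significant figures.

Log law: V(z) ∝ ln(z/z₀). With r = V₁/V₂ = 46.6/65.98 = 0.70627,
r · ln(z₂/z₀) = ln(z₁/z₀) ⇒ ln z₀ = (ln z₁ − r·ln z₂)/(1 − r)
ln z₀ = (2.63906 − 0.70627×5.13580) / 0.29373 = -3.3645
z₀ = exp(-3.3645) = 0.03458 m

z₀ ≈ 0.0346 m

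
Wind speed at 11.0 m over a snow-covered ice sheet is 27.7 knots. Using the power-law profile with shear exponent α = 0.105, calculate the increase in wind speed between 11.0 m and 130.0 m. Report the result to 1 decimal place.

8.2 knots

Power law: V₂ = V₁ · (z₂/z₁)^α = 27.7 × (11.8182)^0.105 = 35.9003 knots
ΔV = 35.9003 − 27.7 = 8.2003 knots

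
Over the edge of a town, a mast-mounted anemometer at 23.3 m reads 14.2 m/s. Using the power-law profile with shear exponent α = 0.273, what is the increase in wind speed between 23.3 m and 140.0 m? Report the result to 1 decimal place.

9.0 m/s

Power law: V₂ = V₁ · (z₂/z₁)^α = 14.2 × (6.0086)^0.273 = 23.1682 m/s
ΔV = 23.1682 − 14.2 = 8.9682 m/s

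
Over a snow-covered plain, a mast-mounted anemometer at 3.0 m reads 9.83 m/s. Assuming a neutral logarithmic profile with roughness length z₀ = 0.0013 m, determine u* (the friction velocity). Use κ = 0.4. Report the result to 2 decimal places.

Log law: V(z) = (u*/κ) · ln(z/z₀) ⇒ u* = κ · V / ln(z/z₀)
u* = 0.4 × 9.83 / ln(3.0/0.0013) = 0.4 × 9.83 / 7.7440
   = 3.9320 / 7.7440 = 0.5077 m/s

u* ≈ 0.51 m/s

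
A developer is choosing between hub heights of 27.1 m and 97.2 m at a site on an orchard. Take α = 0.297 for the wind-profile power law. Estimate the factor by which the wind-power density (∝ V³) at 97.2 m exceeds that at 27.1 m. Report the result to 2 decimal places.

Speed ratio: V_B/V_A = (z_B/z_A)^α = (97.2/27.1)^0.297 = (3.5867)^0.297 = 1.46132
Power-density ratio: P_B/P_A = (V_B/V_A)³ = (1.46132)³ = 3.12058

3.12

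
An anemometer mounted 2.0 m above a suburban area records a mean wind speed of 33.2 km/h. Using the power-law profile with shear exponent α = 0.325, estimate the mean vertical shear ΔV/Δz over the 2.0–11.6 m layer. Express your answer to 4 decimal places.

2.6649 km/h/m

Power law: V₂ = V₁ · (z₂/z₁)^α = 33.2 × (5.8000)^0.325 = 58.7831 km/h
ΔV/Δz = (58.7831 − 33.2)/(11.6 − 2.0) = 25.5831/9.6000 = 2.66490 km/h/m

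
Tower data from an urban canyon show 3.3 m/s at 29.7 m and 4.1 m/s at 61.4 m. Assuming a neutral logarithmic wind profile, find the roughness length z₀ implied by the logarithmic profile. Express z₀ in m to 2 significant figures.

z₀ ≈ 1.5 m

Log law: V(z) ∝ ln(z/z₀). With r = V₁/V₂ = 3.3/4.1 = 0.80488,
r · ln(z₂/z₀) = ln(z₁/z₀) ⇒ ln z₀ = (ln z₁ − r·ln z₂)/(1 − r)
ln z₀ = (3.39115 − 0.80488×4.11741) / 0.19512 = 0.3953
z₀ = exp(0.3953) = 1.485 m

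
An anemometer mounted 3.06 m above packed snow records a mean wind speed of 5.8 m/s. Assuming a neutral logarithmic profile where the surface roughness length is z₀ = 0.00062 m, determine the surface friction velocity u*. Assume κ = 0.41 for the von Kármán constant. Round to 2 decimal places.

u* ≈ 0.28 m/s

Log law: V(z) = (u*/κ) · ln(z/z₀) ⇒ u* = κ · V / ln(z/z₀)
u* = 0.41 × 5.8 / ln(3.06/0.00062) = 0.41 × 5.8 / 8.5042
   = 2.3780 / 8.5042 = 0.2796 m/s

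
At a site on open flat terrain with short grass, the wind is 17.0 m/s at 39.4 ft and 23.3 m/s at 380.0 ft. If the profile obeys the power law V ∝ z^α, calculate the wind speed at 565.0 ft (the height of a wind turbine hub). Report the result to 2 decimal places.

24.62 m/s

First find α: α = ln(V₂/V₁)/ln(z₂/z₁) = ln(23.3/17.0)/ln(380.0/39.4) = 0.31524/2.26641 = 0.1391
Extrapolate from 380.0 ft to 565.0 ft: V₃ = 23.3 × (565.0/380.0)^0.1391 = 23.3 × 1.0567 = 24.6216 m/s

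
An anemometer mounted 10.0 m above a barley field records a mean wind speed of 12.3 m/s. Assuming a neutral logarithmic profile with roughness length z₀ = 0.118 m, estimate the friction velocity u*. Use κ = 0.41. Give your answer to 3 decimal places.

Log law: V(z) = (u*/κ) · ln(z/z₀) ⇒ u* = κ · V / ln(z/z₀)
u* = 0.41 × 12.3 / ln(10.0/0.118) = 0.41 × 12.3 / 4.4397
   = 5.0430 / 4.4397 = 1.1359 m/s

u* ≈ 1.136 m/s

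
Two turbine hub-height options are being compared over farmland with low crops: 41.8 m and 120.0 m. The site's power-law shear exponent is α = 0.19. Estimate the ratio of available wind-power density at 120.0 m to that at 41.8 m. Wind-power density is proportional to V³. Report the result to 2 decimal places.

1.82

Speed ratio: V_B/V_A = (z_B/z_A)^α = (120.0/41.8)^0.19 = (2.8708)^0.19 = 1.22186
Power-density ratio: P_B/P_A = (V_B/V_A)³ = (1.22186)³ = 1.82416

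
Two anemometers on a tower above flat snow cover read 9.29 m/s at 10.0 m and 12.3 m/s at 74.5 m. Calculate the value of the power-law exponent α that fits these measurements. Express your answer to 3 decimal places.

α ≈ 0.140

Power law: V₂/V₁ = (z₂/z₁)^α ⇒ α = ln(V₂/V₁) / ln(z₂/z₁)
α = ln(12.3/9.29) / ln(74.5/10.0) = ln(1.3240) / ln(7.4500)
  = 0.28066 / 2.00821 = 0.13976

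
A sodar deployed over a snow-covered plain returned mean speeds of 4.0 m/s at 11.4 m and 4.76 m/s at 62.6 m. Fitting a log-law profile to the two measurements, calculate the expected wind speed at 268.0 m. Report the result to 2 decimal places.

Log law: V ∝ ln(z/z₀). From the pair, with r = V₁/V₂ = 0.84034,
ln z₀ = (ln z₁ − r·ln z₂)/(1 − r) = (2.4336 − 0.84034×4.1368)/0.15966 = -6.5303 → z₀ = 0.001459 m
V₃ = V₁ · ln(z₃/z₀)/ln(z₁/z₀) = 4.0 × 12.1213/8.9640 = 5.4089 m/s

5.41 m/s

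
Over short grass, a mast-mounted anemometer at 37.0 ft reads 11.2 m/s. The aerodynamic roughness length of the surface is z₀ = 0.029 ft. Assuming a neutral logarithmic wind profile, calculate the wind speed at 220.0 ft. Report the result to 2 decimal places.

13.99 m/s

Log law: V(z) ∝ ln(z/z₀), so V₂/V₁ = ln(z₂/z₀) / ln(z₁/z₀).
ln(220.0/0.029) = 8.9341, ln(37.0/0.029) = 7.1514
V₂ = 11.2 × 8.9341/7.1514 = 11.2 × 1.2493 = 13.9920 m/s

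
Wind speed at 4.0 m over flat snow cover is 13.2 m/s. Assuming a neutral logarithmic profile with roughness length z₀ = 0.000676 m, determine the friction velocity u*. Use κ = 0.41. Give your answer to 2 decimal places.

Log law: V(z) = (u*/κ) · ln(z/z₀) ⇒ u* = κ · V / ln(z/z₀)
u* = 0.41 × 13.2 / ln(4.0/0.000676) = 0.41 × 13.2 / 8.6856
   = 5.4120 / 8.6856 = 0.6231 m/s

u* ≈ 0.62 m/s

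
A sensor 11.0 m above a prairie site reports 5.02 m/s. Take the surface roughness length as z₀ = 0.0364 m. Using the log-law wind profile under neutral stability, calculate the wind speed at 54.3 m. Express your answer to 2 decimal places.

Log law: V(z) ∝ ln(z/z₀), so V₂/V₁ = ln(z₂/z₀) / ln(z₁/z₀).
ln(54.3/0.0364) = 7.3077, ln(11.0/0.0364) = 5.7111
V₂ = 5.02 × 7.3077/5.7111 = 5.02 × 1.2796 = 6.4234 m/s

6.42 m/s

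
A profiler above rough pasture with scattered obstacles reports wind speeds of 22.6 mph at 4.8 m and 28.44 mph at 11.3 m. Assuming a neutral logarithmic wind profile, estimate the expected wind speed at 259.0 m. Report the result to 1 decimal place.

Log law: V ∝ ln(z/z₀). From the pair, with r = V₁/V₂ = 0.79466,
ln z₀ = (ln z₁ − r·ln z₂)/(1 − r) = (1.5686 − 0.79466×2.4248)/0.20534 = -1.7447 → z₀ = 0.1747 m
V₃ = V₁ · ln(z₃/z₀)/ln(z₁/z₀) = 22.6 × 7.3015/3.3133 = 49.8034 mph

49.8 mph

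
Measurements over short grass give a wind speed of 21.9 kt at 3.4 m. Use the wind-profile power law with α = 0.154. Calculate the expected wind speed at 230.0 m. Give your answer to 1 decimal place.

41.9 kt

Power-law profile: V₂ = V₁ · (z₂/z₁)^α
V₂ = 21.9 × (230.0/3.4)^0.154 = 21.9 × (67.6471)^0.154
    = 21.9 × 1.9136 = 41.9085 kt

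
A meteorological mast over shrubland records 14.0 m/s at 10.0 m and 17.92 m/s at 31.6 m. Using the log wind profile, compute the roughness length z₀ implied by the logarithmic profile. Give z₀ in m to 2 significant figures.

Log law: V(z) ∝ ln(z/z₀). With r = V₁/V₂ = 14.0/17.92 = 0.78125,
r · ln(z₂/z₀) = ln(z₁/z₀) ⇒ ln z₀ = (ln z₁ − r·ln z₂)/(1 − r)
ln z₀ = (2.30259 − 0.78125×3.45316) / 0.21875 = -1.8066
z₀ = exp(-1.8066) = 0.1642 m

z₀ ≈ 0.16 m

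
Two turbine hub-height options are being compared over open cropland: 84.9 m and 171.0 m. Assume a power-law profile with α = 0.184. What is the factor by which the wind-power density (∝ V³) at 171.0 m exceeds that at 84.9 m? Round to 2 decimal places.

1.47

Speed ratio: V_B/V_A = (z_B/z_A)^α = (171.0/84.9)^0.184 = (2.0141)^0.184 = 1.13750
Power-density ratio: P_B/P_A = (V_B/V_A)³ = (1.13750)³ = 1.47183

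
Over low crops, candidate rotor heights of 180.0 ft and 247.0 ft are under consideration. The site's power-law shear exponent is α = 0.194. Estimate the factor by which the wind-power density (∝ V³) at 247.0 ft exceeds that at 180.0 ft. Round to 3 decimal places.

1.202

Speed ratio: V_B/V_A = (z_B/z_A)^α = (247.0/180.0)^0.194 = (1.3722)^0.194 = 1.06331
Power-density ratio: P_B/P_A = (V_B/V_A)³ = (1.06331)³ = 1.20221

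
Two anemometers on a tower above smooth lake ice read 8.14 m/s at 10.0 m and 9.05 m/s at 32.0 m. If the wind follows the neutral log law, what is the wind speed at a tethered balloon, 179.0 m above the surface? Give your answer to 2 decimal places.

Log law: V ∝ ln(z/z₀). From the pair, with r = V₁/V₂ = 0.89945,
ln z₀ = (ln z₁ − r·ln z₂)/(1 − r) = (2.3026 − 0.89945×3.4657)/0.10055 = -8.1019 → z₀ = 0.0003030 m
V₃ = V₁ · ln(z₃/z₀)/ln(z₁/z₀) = 8.14 × 13.2892/10.4044 = 10.3969 m/s

10.40 m/s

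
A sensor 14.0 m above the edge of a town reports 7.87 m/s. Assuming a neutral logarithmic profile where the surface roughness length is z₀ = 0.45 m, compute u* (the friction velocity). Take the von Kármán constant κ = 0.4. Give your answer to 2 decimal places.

Log law: V(z) = (u*/κ) · ln(z/z₀) ⇒ u* = κ · V / ln(z/z₀)
u* = 0.4 × 7.87 / ln(14.0/0.45) = 0.4 × 7.87 / 3.4376
   = 3.1480 / 3.4376 = 0.9158 m/s

u* ≈ 0.92 m/s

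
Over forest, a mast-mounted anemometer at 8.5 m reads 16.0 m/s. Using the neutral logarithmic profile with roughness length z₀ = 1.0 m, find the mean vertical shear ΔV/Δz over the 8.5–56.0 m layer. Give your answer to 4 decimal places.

Log law: V₂ = V₁ · ln(z₂/z₀)/ln(z₁/z₀) = 16.0 × 4.0254/2.1401 = 30.0952 m/s
ΔV/Δz = (30.0952 − 16.0)/(56.0 − 8.5) = 14.0952/47.5000 = 0.29674 m/s/m

0.2967 m/s/m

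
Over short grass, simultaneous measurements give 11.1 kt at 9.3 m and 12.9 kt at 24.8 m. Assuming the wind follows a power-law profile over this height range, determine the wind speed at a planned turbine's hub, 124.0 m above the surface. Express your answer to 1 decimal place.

First find α: α = ln(V₂/V₁)/ln(z₂/z₁) = ln(12.9/11.1)/ln(24.8/9.3) = 0.15028/0.98083 = 0.1532
Extrapolate from 24.8 m to 124.0 m: V₃ = 12.9 × (124.0/24.8)^0.1532 = 12.9 × 1.2797 = 16.5077 kt

16.5 kt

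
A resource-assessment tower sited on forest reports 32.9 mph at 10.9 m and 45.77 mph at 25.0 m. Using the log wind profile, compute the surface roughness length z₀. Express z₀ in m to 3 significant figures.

z₀ ≈ 1.31 m

Log law: V(z) ∝ ln(z/z₀). With r = V₁/V₂ = 32.9/45.77 = 0.71881,
r · ln(z₂/z₀) = ln(z₁/z₀) ⇒ ln z₀ = (ln z₁ − r·ln z₂)/(1 − r)
ln z₀ = (2.38876 − 0.71881×3.21888) / 0.28119 = 0.2667
z₀ = exp(0.2667) = 1.306 m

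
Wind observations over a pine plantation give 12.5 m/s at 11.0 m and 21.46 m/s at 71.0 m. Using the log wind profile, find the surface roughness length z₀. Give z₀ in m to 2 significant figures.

Log law: V(z) ∝ ln(z/z₀). With r = V₁/V₂ = 12.5/21.46 = 0.58248,
r · ln(z₂/z₀) = ln(z₁/z₀) ⇒ ln z₀ = (ln z₁ − r·ln z₂)/(1 − r)
ln z₀ = (2.39790 − 0.58248×4.26268) / 0.41752 = -0.2036
z₀ = exp(-0.2036) = 0.8158 m

z₀ ≈ 0.82 m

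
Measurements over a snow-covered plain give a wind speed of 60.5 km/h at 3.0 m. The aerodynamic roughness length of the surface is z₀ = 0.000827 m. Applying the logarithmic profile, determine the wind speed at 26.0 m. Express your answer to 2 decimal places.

Log law: V(z) ∝ ln(z/z₀), so V₂/V₁ = ln(z₂/z₀) / ln(z₁/z₀).
ln(26.0/0.000827) = 10.3558, ln(3.0/0.000827) = 8.1963
V₂ = 60.5 × 10.3558/8.1963 = 60.5 × 1.2635 = 76.4399 km/h

76.44 km/h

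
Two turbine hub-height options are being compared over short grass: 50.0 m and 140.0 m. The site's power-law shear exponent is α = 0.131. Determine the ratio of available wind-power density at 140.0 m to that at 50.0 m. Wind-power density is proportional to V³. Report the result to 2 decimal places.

1.50

Speed ratio: V_B/V_A = (z_B/z_A)^α = (140.0/50.0)^0.131 = (2.8000)^0.131 = 1.14440
Power-density ratio: P_B/P_A = (V_B/V_A)³ = (1.14440)³ = 1.49876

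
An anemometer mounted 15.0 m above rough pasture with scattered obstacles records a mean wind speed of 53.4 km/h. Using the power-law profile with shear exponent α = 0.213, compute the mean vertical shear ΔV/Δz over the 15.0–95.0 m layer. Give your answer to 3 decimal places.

0.322 km/h/m

Power law: V₂ = V₁ · (z₂/z₁)^α = 53.4 × (6.3333)^0.213 = 79.1205 km/h
ΔV/Δz = (79.1205 − 53.4)/(95.0 − 15.0) = 25.7205/80.0000 = 0.32151 km/h/m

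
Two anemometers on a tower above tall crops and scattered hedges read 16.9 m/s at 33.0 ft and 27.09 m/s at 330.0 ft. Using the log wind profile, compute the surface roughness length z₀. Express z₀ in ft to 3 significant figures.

Log law: V(z) ∝ ln(z/z₀). With r = V₁/V₂ = 16.9/27.09 = 0.62385,
r · ln(z₂/z₀) = ln(z₁/z₀) ⇒ ln z₀ = (ln z₁ − r·ln z₂)/(1 − r)
ln z₀ = (3.49651 − 0.62385×5.79909) / 0.37615 = -0.3223
z₀ = exp(-0.3223) = 0.7245 ft

z₀ ≈ 0.724 ft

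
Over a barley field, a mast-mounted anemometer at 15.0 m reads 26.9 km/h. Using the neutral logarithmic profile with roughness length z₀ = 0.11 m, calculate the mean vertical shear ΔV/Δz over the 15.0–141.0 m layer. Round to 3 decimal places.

Log law: V₂ = V₁ · ln(z₂/z₀)/ln(z₁/z₀) = 26.9 × 7.1560/4.9153 = 39.1627 km/h
ΔV/Δz = (39.1627 − 26.9)/(141.0 − 15.0) = 12.2627/126.0000 = 0.09732 km/h/m

0.097 km/h/m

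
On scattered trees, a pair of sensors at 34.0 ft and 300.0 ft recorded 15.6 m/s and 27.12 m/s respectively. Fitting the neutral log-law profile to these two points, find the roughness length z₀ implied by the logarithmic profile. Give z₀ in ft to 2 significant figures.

Log law: V(z) ∝ ln(z/z₀). With r = V₁/V₂ = 15.6/27.12 = 0.57522,
r · ln(z₂/z₀) = ln(z₁/z₀) ⇒ ln z₀ = (ln z₁ − r·ln z₂)/(1 − r)
ln z₀ = (3.52636 − 0.57522×5.70378) / 0.42478 = 0.5778
z₀ = exp(0.5778) = 1.782 ft

z₀ ≈ 1.8 ft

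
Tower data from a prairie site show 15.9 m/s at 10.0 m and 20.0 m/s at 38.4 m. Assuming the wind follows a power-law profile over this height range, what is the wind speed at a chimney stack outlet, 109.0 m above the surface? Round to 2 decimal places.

23.89 m/s

First find α: α = ln(V₂/V₁)/ln(z₂/z₁) = ln(20.0/15.9)/ln(38.4/10.0) = 0.22941/1.34547 = 0.1705
Extrapolate from 38.4 m to 109.0 m: V₃ = 20.0 × (109.0/38.4)^0.1705 = 20.0 × 1.1947 = 23.8939 m/s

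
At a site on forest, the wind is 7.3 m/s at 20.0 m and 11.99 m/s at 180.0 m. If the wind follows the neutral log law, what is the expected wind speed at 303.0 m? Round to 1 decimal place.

Log law: V ∝ ln(z/z₀). From the pair, with r = V₁/V₂ = 0.60884,
ln z₀ = (ln z₁ − r·ln z₂)/(1 − r) = (2.9957 − 0.60884×5.1930)/0.39116 = -0.4243 → z₀ = 0.6543 m
V₃ = V₁ · ln(z₃/z₀)/ln(z₁/z₀) = 7.3 × 6.1380/3.4200 = 13.1016 m/s

13.1 m/s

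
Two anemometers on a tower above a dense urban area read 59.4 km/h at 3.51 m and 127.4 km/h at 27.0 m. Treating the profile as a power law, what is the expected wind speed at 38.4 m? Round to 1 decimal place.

First find α: α = ln(V₂/V₁)/ln(z₂/z₁) = ln(127.4/59.4)/ln(27.0/3.51) = 0.76304/2.04022 = 0.3740
Extrapolate from 27.0 m to 38.4 m: V₃ = 127.4 × (38.4/27.0)^0.3740 = 127.4 × 1.1408 = 145.3379 km/h

145.3 km/h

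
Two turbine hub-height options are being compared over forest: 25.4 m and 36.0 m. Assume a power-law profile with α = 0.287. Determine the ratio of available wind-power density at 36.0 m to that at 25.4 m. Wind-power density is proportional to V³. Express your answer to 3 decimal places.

Speed ratio: V_B/V_A = (z_B/z_A)^α = (36.0/25.4)^0.287 = (1.4173)^0.287 = 1.10528
Power-density ratio: P_B/P_A = (V_B/V_A)³ = (1.10528)³ = 1.35025

1.350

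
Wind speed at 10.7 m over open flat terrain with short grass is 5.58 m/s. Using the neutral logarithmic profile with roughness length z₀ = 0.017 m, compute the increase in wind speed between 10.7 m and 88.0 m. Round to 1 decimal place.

Log law: V₂ = V₁ · ln(z₂/z₀)/ln(z₁/z₀) = 5.58 × 8.5519/6.4448 = 7.4044 m/s
ΔV = 7.4044 − 5.58 = 1.8244 m/s

1.8 m/s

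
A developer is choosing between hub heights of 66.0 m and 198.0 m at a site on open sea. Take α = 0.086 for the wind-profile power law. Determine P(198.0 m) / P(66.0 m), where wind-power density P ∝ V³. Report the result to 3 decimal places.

Speed ratio: V_B/V_A = (z_B/z_A)^α = (198.0/66.0)^0.086 = (3.0000)^0.086 = 1.09909
Power-density ratio: P_B/P_A = (V_B/V_A)³ = (1.09909)³ = 1.32769

1.328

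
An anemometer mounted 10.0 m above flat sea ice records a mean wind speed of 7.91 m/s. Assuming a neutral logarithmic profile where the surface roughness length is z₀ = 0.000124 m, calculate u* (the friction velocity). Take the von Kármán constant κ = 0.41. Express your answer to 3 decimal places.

u* ≈ 0.287 m/s

Log law: V(z) = (u*/κ) · ln(z/z₀) ⇒ u* = κ · V / ln(z/z₀)
u* = 0.41 × 7.91 / ln(10.0/0.000124) = 0.41 × 7.91 / 11.2978
   = 3.2431 / 11.2978 = 0.2871 m/s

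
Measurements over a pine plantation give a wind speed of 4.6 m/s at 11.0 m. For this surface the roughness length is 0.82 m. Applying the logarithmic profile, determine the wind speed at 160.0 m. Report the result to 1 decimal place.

Log law: V(z) ∝ ln(z/z₀), so V₂/V₁ = ln(z₂/z₀) / ln(z₁/z₀).
ln(160.0/0.82) = 5.2736, ln(11.0/0.82) = 2.5963
V₂ = 4.6 × 5.2736/2.5963 = 4.6 × 2.0312 = 9.3434 m/s

9.3 m/s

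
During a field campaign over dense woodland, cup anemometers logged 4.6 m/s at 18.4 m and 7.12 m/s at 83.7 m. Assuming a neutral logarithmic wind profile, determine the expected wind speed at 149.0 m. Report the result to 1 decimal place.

8.1 m/s

Log law: V ∝ ln(z/z₀). From the pair, with r = V₁/V₂ = 0.64607,
ln z₀ = (ln z₁ − r·ln z₂)/(1 − r) = (2.9124 − 0.64607×4.4272)/0.35393 = 0.1471 → z₀ = 1.158 m
V₃ = V₁ · ln(z₃/z₀)/ln(z₁/z₀) = 4.6 × 4.8569/2.7653 = 8.0793 m/s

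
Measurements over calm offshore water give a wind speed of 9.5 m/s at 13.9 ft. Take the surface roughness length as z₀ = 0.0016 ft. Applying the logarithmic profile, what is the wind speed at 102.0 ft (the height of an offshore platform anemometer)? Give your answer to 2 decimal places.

11.59 m/s

Log law: V(z) ∝ ln(z/z₀), so V₂/V₁ = ln(z₂/z₀) / ln(z₁/z₀).
ln(102.0/0.0016) = 11.0627, ln(13.9/0.0016) = 9.0696
V₂ = 9.5 × 11.0627/9.0696 = 9.5 × 1.2198 = 11.5877 m/s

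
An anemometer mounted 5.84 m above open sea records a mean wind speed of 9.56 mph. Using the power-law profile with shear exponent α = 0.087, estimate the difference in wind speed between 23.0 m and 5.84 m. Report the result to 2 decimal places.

1.21 mph

Power law: V₂ = V₁ · (z₂/z₁)^α = 9.56 × (3.9384)^0.087 = 10.7709 mph
ΔV = 10.7709 − 9.56 = 1.2109 mph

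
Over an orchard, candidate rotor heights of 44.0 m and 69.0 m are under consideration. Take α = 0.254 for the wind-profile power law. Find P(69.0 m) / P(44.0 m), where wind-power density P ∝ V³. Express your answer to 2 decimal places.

1.41

Speed ratio: V_B/V_A = (z_B/z_A)^α = (69.0/44.0)^0.254 = (1.5682)^0.254 = 1.12106
Power-density ratio: P_B/P_A = (V_B/V_A)³ = (1.12106)³ = 1.40894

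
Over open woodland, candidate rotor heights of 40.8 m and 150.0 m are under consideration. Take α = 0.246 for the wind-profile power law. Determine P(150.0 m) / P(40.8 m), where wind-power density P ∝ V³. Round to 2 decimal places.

Speed ratio: V_B/V_A = (z_B/z_A)^α = (150.0/40.8)^0.246 = (3.6765)^0.246 = 1.37751
Power-density ratio: P_B/P_A = (V_B/V_A)³ = (1.37751)³ = 2.61390

2.61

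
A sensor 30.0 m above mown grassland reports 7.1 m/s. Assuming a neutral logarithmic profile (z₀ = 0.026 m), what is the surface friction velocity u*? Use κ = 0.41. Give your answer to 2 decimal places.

u* ≈ 0.41 m/s

Log law: V(z) = (u*/κ) · ln(z/z₀) ⇒ u* = κ · V / ln(z/z₀)
u* = 0.41 × 7.1 / ln(30.0/0.026) = 0.41 × 7.1 / 7.0509
   = 2.9110 / 7.0509 = 0.4129 m/s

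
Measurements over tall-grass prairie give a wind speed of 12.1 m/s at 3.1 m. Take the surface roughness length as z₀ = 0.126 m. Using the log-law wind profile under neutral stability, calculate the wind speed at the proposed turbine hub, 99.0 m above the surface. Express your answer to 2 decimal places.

Log law: V(z) ∝ ln(z/z₀), so V₂/V₁ = ln(z₂/z₀) / ln(z₁/z₀).
ln(99.0/0.126) = 6.6666, ln(3.1/0.126) = 3.2029
V₂ = 12.1 × 6.6666/3.2029 = 12.1 × 2.0814 = 25.1854 m/s

25.19 m/s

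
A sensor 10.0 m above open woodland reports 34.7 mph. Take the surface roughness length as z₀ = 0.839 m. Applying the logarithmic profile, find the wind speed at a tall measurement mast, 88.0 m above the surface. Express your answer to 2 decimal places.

Log law: V(z) ∝ ln(z/z₀), so V₂/V₁ = ln(z₂/z₀) / ln(z₁/z₀).
ln(88.0/0.839) = 4.6529, ln(10.0/0.839) = 2.4781
V₂ = 34.7 × 4.6529/2.4781 = 34.7 × 1.8776 = 65.1520 mph

65.15 mph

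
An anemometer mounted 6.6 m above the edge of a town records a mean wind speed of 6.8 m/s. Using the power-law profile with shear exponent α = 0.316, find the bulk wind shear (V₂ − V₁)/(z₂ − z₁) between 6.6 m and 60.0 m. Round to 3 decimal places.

Power law: V₂ = V₁ · (z₂/z₁)^α = 6.8 × (9.0909)^0.316 = 13.6593 m/s
ΔV/Δz = (13.6593 − 6.8)/(60.0 − 6.6) = 6.8593/53.4000 = 0.12845 m/s/m

0.128 m/s/m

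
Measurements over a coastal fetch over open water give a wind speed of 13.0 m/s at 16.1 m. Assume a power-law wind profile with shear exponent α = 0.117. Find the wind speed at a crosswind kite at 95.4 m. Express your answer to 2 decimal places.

16.01 m/s

Power-law profile: V₂ = V₁ · (z₂/z₁)^α
V₂ = 13.0 × (95.4/16.1)^0.117 = 13.0 × (5.9255)^0.117
    = 13.0 × 1.2314 = 16.0085 m/s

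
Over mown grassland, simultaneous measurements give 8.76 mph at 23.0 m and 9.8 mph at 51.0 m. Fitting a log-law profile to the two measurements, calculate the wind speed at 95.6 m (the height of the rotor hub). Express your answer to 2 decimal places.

10.62 mph

Log law: V ∝ ln(z/z₀). From the pair, with r = V₁/V₂ = 0.89388,
ln z₀ = (ln z₁ − r·ln z₂)/(1 − r) = (3.1355 − 0.89388×3.9318)/0.10612 = -3.5721 → z₀ = 0.02810 m
V₃ = V₁ · ln(z₃/z₀)/ln(z₁/z₀) = 8.76 × 8.1322/6.7076 = 10.6206 mph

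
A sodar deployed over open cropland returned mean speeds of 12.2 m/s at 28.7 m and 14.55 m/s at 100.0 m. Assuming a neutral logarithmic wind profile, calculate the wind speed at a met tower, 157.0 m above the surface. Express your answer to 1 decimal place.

Log law: V ∝ ln(z/z₀). From the pair, with r = V₁/V₂ = 0.83849,
ln z₀ = (ln z₁ − r·ln z₂)/(1 − r) = (3.3569 − 0.83849×4.6052)/0.16151 = -3.1235 → z₀ = 0.04400 m
V₃ = V₁ · ln(z₃/z₀)/ln(z₁/z₀) = 12.2 × 8.1797/6.4804 = 15.3992 m/s

15.4 m/s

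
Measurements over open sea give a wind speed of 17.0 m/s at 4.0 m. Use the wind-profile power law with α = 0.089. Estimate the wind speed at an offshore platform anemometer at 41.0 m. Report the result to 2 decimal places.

20.91 m/s

Power-law profile: V₂ = V₁ · (z₂/z₁)^α
V₂ = 17.0 × (41.0/4.0)^0.089 = 17.0 × (10.2500)^0.089
    = 17.0 × 1.2301 = 20.9124 m/s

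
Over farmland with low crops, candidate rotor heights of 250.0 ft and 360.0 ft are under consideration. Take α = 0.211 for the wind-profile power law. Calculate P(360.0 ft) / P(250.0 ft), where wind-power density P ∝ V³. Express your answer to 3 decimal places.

1.260

Speed ratio: V_B/V_A = (z_B/z_A)^α = (360.0/250.0)^0.211 = (1.4400)^0.211 = 1.07998
Power-density ratio: P_B/P_A = (V_B/V_A)³ = (1.07998)³ = 1.25963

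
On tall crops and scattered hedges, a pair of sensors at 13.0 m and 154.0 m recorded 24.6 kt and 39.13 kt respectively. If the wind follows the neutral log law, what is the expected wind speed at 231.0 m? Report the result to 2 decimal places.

Log law: V ∝ ln(z/z₀). From the pair, with r = V₁/V₂ = 0.62867,
ln z₀ = (ln z₁ − r·ln z₂)/(1 − r) = (2.5649 − 0.62867×5.0370)/0.37133 = -1.6203 → z₀ = 0.1978 m
V₃ = V₁ · ln(z₃/z₀)/ln(z₁/z₀) = 24.6 × 7.0627/4.1852 = 41.5133 kt

41.51 kt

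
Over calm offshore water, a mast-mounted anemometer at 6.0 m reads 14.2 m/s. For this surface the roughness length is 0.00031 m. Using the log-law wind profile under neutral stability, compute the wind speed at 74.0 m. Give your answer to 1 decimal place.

Log law: V(z) ∝ ln(z/z₀), so V₂/V₁ = ln(z₂/z₀) / ln(z₁/z₀).
ln(74.0/0.00031) = 12.3830, ln(6.0/0.00031) = 9.8707
V₂ = 14.2 × 12.3830/9.8707 = 14.2 × 1.2545 = 17.8142 m/s

17.8 m/s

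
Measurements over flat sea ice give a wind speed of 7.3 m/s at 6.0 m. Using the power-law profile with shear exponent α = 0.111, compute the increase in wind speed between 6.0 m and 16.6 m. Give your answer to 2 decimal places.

0.87 m/s

Power law: V₂ = V₁ · (z₂/z₁)^α = 7.3 × (2.7667)^0.111 = 8.1730 m/s
ΔV = 8.1730 − 7.3 = 0.8730 m/s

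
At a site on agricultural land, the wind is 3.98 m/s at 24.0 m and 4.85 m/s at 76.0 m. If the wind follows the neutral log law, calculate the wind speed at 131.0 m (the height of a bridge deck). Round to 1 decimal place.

Log law: V ∝ ln(z/z₀). From the pair, with r = V₁/V₂ = 0.82062,
ln z₀ = (ln z₁ − r·ln z₂)/(1 − r) = (3.1781 − 0.82062×4.3307)/0.17938 = -2.0951 → z₀ = 0.1231 m
V₃ = V₁ · ln(z₃/z₀)/ln(z₁/z₀) = 3.98 × 6.9703/5.2732 = 5.2609 m/s

5.3 m/s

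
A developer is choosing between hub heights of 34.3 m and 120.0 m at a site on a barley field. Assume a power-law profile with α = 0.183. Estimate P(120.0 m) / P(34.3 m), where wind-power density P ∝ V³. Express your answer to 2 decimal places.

1.99

Speed ratio: V_B/V_A = (z_B/z_A)^α = (120.0/34.3)^0.183 = (3.4985)^0.183 = 1.25757
Power-density ratio: P_B/P_A = (V_B/V_A)³ = (1.25757)³ = 1.98881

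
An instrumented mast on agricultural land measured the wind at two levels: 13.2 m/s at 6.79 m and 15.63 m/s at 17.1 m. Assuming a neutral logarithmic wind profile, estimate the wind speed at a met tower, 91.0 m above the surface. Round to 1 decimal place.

Log law: V ∝ ln(z/z₀). From the pair, with r = V₁/V₂ = 0.84453,
ln z₀ = (ln z₁ − r·ln z₂)/(1 − r) = (1.9155 − 0.84453×2.8391)/0.15547 = -3.1018 → z₀ = 0.04497 m
V₃ = V₁ · ln(z₃/z₀)/ln(z₁/z₀) = 13.2 × 7.6126/5.0172 = 20.0283 m/s

20.0 m/s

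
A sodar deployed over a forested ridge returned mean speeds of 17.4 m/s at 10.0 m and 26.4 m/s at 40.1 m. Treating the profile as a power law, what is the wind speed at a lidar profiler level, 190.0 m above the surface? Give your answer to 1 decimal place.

First find α: α = ln(V₂/V₁)/ln(z₂/z₁) = ln(26.4/17.4)/ln(40.1/10.0) = 0.41689/1.38879 = 0.3002
Extrapolate from 40.1 m to 190.0 m: V₃ = 26.4 × (190.0/40.1)^0.3002 = 26.4 × 1.5952 = 42.1125 m/s

42.1 m/s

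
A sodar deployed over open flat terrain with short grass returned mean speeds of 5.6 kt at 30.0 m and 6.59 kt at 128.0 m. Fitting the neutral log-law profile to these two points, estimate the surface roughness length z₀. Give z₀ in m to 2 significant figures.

z₀ ≈ 0.0082 m

Log law: V(z) ∝ ln(z/z₀). With r = V₁/V₂ = 5.6/6.59 = 0.84977,
r · ln(z₂/z₀) = ln(z₁/z₀) ⇒ ln z₀ = (ln z₁ − r·ln z₂)/(1 − r)
ln z₀ = (3.40120 − 0.84977×4.85203) / 0.15023 = -4.8055
z₀ = exp(-4.8055) = 0.008184 m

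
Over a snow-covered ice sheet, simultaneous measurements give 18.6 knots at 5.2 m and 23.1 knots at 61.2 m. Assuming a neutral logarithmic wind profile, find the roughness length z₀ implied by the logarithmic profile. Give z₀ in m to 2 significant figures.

Log law: V(z) ∝ ln(z/z₀). With r = V₁/V₂ = 18.6/23.1 = 0.80519,
r · ln(z₂/z₀) = ln(z₁/z₀) ⇒ ln z₀ = (ln z₁ − r·ln z₂)/(1 − r)
ln z₀ = (1.64866 − 0.80519×4.11415) / 0.19481 = -8.5420
z₀ = exp(-8.5420) = 0.0001951 m

z₀ ≈ 0.00020 m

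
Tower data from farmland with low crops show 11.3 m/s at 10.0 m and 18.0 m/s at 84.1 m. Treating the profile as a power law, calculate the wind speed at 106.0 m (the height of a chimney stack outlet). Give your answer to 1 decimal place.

First find α: α = ln(V₂/V₁)/ln(z₂/z₁) = ln(18.0/11.3)/ln(84.1/10.0) = 0.46557/2.12942 = 0.2186
Extrapolate from 84.1 m to 106.0 m: V₃ = 18.0 × (106.0/84.1)^0.2186 = 18.0 × 1.0519 = 18.9342 m/s

18.9 m/s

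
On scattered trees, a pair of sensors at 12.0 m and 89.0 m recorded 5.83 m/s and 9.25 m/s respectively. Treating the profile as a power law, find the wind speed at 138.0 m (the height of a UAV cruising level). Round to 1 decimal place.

First find α: α = ln(V₂/V₁)/ln(z₂/z₁) = ln(9.25/5.83)/ln(89.0/12.0) = 0.46161/2.00373 = 0.2304
Extrapolate from 89.0 m to 138.0 m: V₃ = 9.25 × (138.0/89.0)^0.2304 = 9.25 × 1.1063 = 10.2335 m/s

10.2 m/s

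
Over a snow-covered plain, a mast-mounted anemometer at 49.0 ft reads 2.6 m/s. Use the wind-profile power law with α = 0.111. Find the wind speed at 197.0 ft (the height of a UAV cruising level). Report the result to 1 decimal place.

Power-law profile: V₂ = V₁ · (z₂/z₁)^α
V₂ = 2.6 × (197.0/49.0)^0.111 = 2.6 × (4.0204)^0.111
    = 2.6 × 1.1670 = 3.0342 m/s

3.0 m/s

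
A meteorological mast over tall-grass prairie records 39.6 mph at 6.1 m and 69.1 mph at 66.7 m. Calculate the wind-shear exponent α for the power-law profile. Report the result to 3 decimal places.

Power law: V₂/V₁ = (z₂/z₁)^α ⇒ α = ln(V₂/V₁) / ln(z₂/z₁)
α = ln(69.1/39.6) / ln(66.7/6.1) = ln(1.7449) / ln(10.9344)
  = 0.55673 / 2.39192 = 0.23275

α ≈ 0.233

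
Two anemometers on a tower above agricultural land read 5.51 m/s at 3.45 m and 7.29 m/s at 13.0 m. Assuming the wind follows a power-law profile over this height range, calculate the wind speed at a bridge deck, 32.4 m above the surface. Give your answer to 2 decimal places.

8.84 m/s

First find α: α = ln(V₂/V₁)/ln(z₂/z₁) = ln(7.29/5.51)/ln(13.0/3.45) = 0.27994/1.32658 = 0.2110
Extrapolate from 13.0 m to 32.4 m: V₃ = 7.29 × (32.4/13.0)^0.2110 = 7.29 × 1.2125 = 8.8393 m/s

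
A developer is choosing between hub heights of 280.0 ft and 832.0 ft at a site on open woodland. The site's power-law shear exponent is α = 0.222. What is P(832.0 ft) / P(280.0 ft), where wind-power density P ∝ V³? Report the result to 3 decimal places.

Speed ratio: V_B/V_A = (z_B/z_A)^α = (832.0/280.0)^0.222 = (2.9714)^0.222 = 1.27350
Power-density ratio: P_B/P_A = (V_B/V_A)³ = (1.27350)³ = 2.06536

2.065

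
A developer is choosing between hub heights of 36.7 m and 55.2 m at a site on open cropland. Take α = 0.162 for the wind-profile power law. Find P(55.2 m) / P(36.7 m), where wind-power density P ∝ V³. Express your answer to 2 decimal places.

1.22

Speed ratio: V_B/V_A = (z_B/z_A)^α = (55.2/36.7)^0.162 = (1.5041)^0.162 = 1.06836
Power-density ratio: P_B/P_A = (V_B/V_A)³ = (1.06836)³ = 1.21942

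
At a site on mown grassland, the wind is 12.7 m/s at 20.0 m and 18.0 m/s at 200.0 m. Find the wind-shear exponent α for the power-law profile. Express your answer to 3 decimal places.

Power law: V₂/V₁ = (z₂/z₁)^α ⇒ α = ln(V₂/V₁) / ln(z₂/z₁)
α = ln(18.0/12.7) / ln(200.0/20.0) = ln(1.4173) / ln(10.0000)
  = 0.34877 / 2.30259 = 0.15147

α ≈ 0.151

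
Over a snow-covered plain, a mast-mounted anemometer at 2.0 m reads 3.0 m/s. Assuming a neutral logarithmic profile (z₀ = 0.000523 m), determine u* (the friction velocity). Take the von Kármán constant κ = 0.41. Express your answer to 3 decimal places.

Log law: V(z) = (u*/κ) · ln(z/z₀) ⇒ u* = κ · V / ln(z/z₀)
u* = 0.41 × 3.0 / ln(2.0/0.000523) = 0.41 × 3.0 / 8.2491
   = 1.2300 / 8.2491 = 0.1491 m/s

u* ≈ 0.149 m/s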